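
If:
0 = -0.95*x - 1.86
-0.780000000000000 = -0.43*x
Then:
No Solution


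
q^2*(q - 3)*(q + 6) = q^4 + 3*q^3 - 18*q^2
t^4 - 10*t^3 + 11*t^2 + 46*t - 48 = (t - 8)*(t - 3)*(t - 1)*(t + 2)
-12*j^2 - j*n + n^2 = (-4*j + n)*(3*j + n)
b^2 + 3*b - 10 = (b - 2)*(b + 5)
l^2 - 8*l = l*(l - 8)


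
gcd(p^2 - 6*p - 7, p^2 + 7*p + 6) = p + 1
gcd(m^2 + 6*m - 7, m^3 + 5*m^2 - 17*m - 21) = m + 7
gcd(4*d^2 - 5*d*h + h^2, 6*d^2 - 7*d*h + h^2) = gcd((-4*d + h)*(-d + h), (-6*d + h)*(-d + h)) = d - h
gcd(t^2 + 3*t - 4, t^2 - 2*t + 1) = t - 1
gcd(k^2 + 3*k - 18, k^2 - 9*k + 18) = k - 3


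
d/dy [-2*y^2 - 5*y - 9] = -4*y - 5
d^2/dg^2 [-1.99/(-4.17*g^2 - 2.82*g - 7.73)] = (-69.207822*g^2 - 46.802412*g + 1.99*(8.34*g + 2.82)*(16.68*g + 5.64) - 128.291718)/(4.17*g^2 + 2.82*g + 7.73)^3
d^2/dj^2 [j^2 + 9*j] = 2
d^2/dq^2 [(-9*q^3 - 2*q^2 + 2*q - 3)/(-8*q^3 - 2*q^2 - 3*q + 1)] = 2*(-16*q^6 - 1032*q^5 + 1344*q^4 + 623*q^3 + 87*q^2 + 141*q + 29)/(512*q^9 + 384*q^8 + 672*q^7 + 104*q^6 + 156*q^5 - 102*q^4 + 15*q^3 - 21*q^2 + 9*q - 1)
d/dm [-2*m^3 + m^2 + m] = -6*m^2 + 2*m + 1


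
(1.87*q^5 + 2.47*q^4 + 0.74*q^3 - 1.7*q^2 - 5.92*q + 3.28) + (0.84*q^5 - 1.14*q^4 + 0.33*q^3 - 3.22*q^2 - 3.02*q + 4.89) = 2.71*q^5 + 1.33*q^4 + 1.07*q^3 - 4.92*q^2 - 8.94*q + 8.17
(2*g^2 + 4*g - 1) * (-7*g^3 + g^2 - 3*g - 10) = -14*g^5 - 26*g^4 + 5*g^3 - 33*g^2 - 37*g + 10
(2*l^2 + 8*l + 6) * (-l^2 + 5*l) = -2*l^4 + 2*l^3 + 34*l^2 + 30*l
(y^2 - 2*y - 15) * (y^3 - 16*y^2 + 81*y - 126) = y^5 - 18*y^4 + 98*y^3 - 48*y^2 - 963*y + 1890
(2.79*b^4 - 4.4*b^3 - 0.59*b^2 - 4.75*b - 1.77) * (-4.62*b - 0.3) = -12.8898*b^5 + 19.491*b^4 + 4.0458*b^3 + 22.122*b^2 + 9.6024*b + 0.531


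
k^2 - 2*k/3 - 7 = (k - 3)*(k + 7/3)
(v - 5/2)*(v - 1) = v^2 - 7*v/2 + 5/2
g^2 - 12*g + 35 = (g - 7)*(g - 5)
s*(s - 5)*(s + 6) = s^3 + s^2 - 30*s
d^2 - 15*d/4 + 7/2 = (d - 2)*(d - 7/4)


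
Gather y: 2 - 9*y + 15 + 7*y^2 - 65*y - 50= 7*y^2 - 74*y - 33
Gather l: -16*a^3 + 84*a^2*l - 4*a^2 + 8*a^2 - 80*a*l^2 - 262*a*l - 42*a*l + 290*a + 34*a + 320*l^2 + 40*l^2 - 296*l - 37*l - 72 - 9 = -16*a^3 + 4*a^2 + 324*a + l^2*(360 - 80*a) + l*(84*a^2 - 304*a - 333) - 81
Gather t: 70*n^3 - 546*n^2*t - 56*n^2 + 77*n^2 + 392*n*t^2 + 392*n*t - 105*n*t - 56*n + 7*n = 70*n^3 + 21*n^2 + 392*n*t^2 - 49*n + t*(-546*n^2 + 287*n)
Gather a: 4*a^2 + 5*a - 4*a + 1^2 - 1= 4*a^2 + a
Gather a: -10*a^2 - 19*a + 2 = -10*a^2 - 19*a + 2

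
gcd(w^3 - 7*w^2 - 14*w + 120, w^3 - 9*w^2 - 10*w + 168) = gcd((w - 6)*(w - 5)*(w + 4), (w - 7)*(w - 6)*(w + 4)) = w^2 - 2*w - 24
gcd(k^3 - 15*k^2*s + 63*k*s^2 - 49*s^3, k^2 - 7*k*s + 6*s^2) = -k + s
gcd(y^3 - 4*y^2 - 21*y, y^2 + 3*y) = y^2 + 3*y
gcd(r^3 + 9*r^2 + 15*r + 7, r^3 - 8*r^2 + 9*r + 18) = r + 1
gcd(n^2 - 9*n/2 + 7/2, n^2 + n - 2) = n - 1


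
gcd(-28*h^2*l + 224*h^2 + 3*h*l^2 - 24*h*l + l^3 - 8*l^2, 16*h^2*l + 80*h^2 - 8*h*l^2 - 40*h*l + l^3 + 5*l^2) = 4*h - l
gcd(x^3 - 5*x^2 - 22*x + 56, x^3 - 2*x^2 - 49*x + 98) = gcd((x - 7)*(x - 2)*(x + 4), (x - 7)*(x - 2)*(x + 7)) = x^2 - 9*x + 14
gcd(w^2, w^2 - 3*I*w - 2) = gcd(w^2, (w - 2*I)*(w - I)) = 1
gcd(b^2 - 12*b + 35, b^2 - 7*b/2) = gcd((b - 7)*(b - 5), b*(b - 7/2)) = 1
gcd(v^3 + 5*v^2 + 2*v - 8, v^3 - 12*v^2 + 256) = v + 4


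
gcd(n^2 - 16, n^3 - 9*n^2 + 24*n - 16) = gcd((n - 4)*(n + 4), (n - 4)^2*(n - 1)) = n - 4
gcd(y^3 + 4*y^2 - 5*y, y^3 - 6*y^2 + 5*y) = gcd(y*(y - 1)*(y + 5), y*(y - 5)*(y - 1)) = y^2 - y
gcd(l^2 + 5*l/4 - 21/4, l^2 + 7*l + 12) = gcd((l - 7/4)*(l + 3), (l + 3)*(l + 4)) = l + 3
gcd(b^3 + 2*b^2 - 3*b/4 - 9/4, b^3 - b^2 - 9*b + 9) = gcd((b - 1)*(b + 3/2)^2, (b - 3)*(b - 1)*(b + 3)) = b - 1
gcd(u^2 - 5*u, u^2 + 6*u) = u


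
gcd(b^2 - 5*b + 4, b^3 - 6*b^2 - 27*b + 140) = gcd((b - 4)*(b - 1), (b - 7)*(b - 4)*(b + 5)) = b - 4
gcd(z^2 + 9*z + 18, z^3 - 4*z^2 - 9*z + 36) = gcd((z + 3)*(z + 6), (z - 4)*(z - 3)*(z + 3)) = z + 3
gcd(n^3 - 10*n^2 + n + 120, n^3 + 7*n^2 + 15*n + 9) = n + 3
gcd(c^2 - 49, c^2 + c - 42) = c + 7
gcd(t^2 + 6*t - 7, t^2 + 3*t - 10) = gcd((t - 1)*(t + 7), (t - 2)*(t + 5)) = 1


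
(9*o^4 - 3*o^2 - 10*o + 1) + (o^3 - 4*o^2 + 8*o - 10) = 9*o^4 + o^3 - 7*o^2 - 2*o - 9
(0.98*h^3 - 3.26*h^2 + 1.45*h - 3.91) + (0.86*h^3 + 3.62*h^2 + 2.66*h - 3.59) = 1.84*h^3 + 0.36*h^2 + 4.11*h - 7.5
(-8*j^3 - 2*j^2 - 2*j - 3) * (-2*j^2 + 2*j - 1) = 16*j^5 - 12*j^4 + 8*j^3 + 4*j^2 - 4*j + 3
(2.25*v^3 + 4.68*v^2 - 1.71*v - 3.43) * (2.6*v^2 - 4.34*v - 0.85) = 5.85*v^5 + 2.403*v^4 - 26.6697*v^3 - 5.4746*v^2 + 16.3397*v + 2.9155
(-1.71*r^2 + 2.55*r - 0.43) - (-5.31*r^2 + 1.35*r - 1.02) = 3.6*r^2 + 1.2*r + 0.59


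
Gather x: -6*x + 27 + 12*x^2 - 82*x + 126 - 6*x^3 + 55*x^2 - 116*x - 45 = -6*x^3 + 67*x^2 - 204*x + 108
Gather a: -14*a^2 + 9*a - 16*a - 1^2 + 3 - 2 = -14*a^2 - 7*a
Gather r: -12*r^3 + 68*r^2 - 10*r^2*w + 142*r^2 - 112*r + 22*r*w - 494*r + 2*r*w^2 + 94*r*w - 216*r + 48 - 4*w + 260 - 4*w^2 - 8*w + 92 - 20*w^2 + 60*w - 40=-12*r^3 + r^2*(210 - 10*w) + r*(2*w^2 + 116*w - 822) - 24*w^2 + 48*w + 360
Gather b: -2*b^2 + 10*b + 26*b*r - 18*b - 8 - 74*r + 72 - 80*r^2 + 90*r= -2*b^2 + b*(26*r - 8) - 80*r^2 + 16*r + 64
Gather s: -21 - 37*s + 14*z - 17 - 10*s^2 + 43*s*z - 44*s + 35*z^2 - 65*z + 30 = -10*s^2 + s*(43*z - 81) + 35*z^2 - 51*z - 8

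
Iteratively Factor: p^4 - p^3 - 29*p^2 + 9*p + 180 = (p - 3)*(p^3 + 2*p^2 - 23*p - 60) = (p - 5)*(p - 3)*(p^2 + 7*p + 12) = (p - 5)*(p - 3)*(p + 3)*(p + 4)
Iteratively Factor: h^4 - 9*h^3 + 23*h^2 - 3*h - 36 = (h + 1)*(h^3 - 10*h^2 + 33*h - 36) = (h - 3)*(h + 1)*(h^2 - 7*h + 12) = (h - 4)*(h - 3)*(h + 1)*(h - 3)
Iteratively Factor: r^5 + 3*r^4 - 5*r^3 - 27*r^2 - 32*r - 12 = (r + 1)*(r^4 + 2*r^3 - 7*r^2 - 20*r - 12) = (r - 3)*(r + 1)*(r^3 + 5*r^2 + 8*r + 4) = (r - 3)*(r + 1)*(r + 2)*(r^2 + 3*r + 2) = (r - 3)*(r + 1)*(r + 2)^2*(r + 1)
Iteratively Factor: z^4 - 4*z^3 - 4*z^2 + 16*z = (z + 2)*(z^3 - 6*z^2 + 8*z) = (z - 4)*(z + 2)*(z^2 - 2*z) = (z - 4)*(z - 2)*(z + 2)*(z)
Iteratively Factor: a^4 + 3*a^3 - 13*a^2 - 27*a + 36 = (a + 4)*(a^3 - a^2 - 9*a + 9) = (a - 3)*(a + 4)*(a^2 + 2*a - 3) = (a - 3)*(a - 1)*(a + 4)*(a + 3)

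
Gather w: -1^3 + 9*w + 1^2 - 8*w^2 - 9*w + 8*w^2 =0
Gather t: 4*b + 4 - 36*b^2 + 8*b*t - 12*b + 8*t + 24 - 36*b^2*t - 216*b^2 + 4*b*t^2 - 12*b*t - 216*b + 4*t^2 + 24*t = -252*b^2 - 224*b + t^2*(4*b + 4) + t*(-36*b^2 - 4*b + 32) + 28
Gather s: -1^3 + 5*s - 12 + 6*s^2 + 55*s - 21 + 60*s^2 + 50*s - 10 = 66*s^2 + 110*s - 44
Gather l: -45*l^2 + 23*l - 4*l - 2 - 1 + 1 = -45*l^2 + 19*l - 2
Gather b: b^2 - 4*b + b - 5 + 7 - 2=b^2 - 3*b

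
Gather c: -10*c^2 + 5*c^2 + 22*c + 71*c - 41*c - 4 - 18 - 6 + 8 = -5*c^2 + 52*c - 20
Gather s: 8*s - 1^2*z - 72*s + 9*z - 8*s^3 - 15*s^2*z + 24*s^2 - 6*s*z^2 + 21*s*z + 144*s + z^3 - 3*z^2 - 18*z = -8*s^3 + s^2*(24 - 15*z) + s*(-6*z^2 + 21*z + 80) + z^3 - 3*z^2 - 10*z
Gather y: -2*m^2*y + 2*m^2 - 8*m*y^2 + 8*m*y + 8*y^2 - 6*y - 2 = 2*m^2 + y^2*(8 - 8*m) + y*(-2*m^2 + 8*m - 6) - 2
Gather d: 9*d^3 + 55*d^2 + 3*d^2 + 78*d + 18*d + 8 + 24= 9*d^3 + 58*d^2 + 96*d + 32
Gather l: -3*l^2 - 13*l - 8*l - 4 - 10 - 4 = -3*l^2 - 21*l - 18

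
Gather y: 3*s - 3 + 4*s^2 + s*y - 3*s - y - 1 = 4*s^2 + y*(s - 1) - 4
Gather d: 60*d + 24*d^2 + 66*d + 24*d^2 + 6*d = 48*d^2 + 132*d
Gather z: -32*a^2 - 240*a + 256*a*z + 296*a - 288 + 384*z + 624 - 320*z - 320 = -32*a^2 + 56*a + z*(256*a + 64) + 16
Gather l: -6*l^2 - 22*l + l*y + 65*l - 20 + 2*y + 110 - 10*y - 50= -6*l^2 + l*(y + 43) - 8*y + 40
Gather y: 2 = 2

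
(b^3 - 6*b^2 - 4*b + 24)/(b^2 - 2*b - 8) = (b^2 - 8*b + 12)/(b - 4)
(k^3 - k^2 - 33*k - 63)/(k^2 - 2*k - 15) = (k^2 - 4*k - 21)/(k - 5)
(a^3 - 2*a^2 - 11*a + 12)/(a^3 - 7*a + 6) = (a - 4)/(a - 2)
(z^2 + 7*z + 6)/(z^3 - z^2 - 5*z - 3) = (z + 6)/(z^2 - 2*z - 3)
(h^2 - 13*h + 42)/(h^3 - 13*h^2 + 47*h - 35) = (h - 6)/(h^2 - 6*h + 5)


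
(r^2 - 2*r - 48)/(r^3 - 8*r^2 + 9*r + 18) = (r^2 - 2*r - 48)/(r^3 - 8*r^2 + 9*r + 18)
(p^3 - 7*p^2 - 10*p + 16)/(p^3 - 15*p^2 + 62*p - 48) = (p + 2)/(p - 6)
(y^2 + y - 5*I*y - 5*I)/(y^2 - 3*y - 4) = (y - 5*I)/(y - 4)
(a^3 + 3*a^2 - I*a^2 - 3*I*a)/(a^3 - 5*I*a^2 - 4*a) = (a + 3)/(a - 4*I)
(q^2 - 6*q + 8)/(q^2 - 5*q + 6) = (q - 4)/(q - 3)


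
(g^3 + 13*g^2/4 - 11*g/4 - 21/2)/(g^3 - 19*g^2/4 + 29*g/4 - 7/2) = (g^2 + 5*g + 6)/(g^2 - 3*g + 2)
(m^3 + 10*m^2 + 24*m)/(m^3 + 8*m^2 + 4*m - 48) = m/(m - 2)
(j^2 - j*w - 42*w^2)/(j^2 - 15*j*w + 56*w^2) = (-j - 6*w)/(-j + 8*w)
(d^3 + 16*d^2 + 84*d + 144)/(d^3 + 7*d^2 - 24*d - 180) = (d + 4)/(d - 5)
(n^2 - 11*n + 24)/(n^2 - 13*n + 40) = (n - 3)/(n - 5)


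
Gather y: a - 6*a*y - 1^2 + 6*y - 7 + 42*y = a + y*(48 - 6*a) - 8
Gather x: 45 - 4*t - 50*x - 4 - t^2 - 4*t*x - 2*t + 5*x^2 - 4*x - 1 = -t^2 - 6*t + 5*x^2 + x*(-4*t - 54) + 40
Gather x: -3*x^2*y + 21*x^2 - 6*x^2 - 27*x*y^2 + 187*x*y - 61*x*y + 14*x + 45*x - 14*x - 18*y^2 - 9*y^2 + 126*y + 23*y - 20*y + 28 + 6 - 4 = x^2*(15 - 3*y) + x*(-27*y^2 + 126*y + 45) - 27*y^2 + 129*y + 30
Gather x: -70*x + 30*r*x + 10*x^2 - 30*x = 10*x^2 + x*(30*r - 100)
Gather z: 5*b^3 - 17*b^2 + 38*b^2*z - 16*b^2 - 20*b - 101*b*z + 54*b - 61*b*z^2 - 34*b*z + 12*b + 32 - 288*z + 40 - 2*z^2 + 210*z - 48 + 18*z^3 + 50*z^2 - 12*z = 5*b^3 - 33*b^2 + 46*b + 18*z^3 + z^2*(48 - 61*b) + z*(38*b^2 - 135*b - 90) + 24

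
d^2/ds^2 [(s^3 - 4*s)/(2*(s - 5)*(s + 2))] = 15/(s^3 - 15*s^2 + 75*s - 125)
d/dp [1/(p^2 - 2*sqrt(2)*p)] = 2*(-p + sqrt(2))/(p^2*(p - 2*sqrt(2))^2)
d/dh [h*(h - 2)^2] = (h - 2)*(3*h - 2)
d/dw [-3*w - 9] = -3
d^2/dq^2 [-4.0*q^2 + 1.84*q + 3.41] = -8.00000000000000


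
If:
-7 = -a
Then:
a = 7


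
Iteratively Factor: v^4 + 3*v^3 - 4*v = (v)*(v^3 + 3*v^2 - 4) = v*(v + 2)*(v^2 + v - 2) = v*(v + 2)^2*(v - 1)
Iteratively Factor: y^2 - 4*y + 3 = (y - 1)*(y - 3)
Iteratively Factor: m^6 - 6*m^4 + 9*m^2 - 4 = (m - 1)*(m^5 + m^4 - 5*m^3 - 5*m^2 + 4*m + 4) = (m - 1)*(m + 2)*(m^4 - m^3 - 3*m^2 + m + 2) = (m - 1)*(m + 1)*(m + 2)*(m^3 - 2*m^2 - m + 2) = (m - 2)*(m - 1)*(m + 1)*(m + 2)*(m^2 - 1) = (m - 2)*(m - 1)*(m + 1)^2*(m + 2)*(m - 1)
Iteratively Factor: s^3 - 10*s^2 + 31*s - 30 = (s - 3)*(s^2 - 7*s + 10) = (s - 5)*(s - 3)*(s - 2)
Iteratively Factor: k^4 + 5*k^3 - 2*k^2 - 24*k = (k)*(k^3 + 5*k^2 - 2*k - 24) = k*(k + 4)*(k^2 + k - 6) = k*(k + 3)*(k + 4)*(k - 2)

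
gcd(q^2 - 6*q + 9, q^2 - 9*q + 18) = q - 3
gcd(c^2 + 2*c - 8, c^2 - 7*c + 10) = c - 2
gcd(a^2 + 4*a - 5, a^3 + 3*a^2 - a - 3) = a - 1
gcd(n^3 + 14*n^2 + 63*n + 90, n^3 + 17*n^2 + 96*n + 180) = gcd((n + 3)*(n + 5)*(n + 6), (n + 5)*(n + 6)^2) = n^2 + 11*n + 30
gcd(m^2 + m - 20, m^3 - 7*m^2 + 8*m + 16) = m - 4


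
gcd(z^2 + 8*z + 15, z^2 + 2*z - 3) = z + 3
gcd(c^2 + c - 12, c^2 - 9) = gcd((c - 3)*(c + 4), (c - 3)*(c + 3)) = c - 3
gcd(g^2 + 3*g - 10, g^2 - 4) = g - 2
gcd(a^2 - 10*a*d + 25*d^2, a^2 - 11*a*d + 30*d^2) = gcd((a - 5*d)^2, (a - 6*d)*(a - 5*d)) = a - 5*d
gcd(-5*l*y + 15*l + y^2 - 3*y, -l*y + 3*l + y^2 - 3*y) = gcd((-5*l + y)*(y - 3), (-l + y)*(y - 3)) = y - 3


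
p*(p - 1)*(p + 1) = p^3 - p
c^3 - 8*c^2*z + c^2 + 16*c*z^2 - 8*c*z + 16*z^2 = (c + 1)*(c - 4*z)^2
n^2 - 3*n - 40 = (n - 8)*(n + 5)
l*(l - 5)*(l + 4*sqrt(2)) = l^3 - 5*l^2 + 4*sqrt(2)*l^2 - 20*sqrt(2)*l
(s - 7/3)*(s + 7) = s^2 + 14*s/3 - 49/3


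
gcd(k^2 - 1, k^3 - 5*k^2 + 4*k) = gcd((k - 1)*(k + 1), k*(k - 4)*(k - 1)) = k - 1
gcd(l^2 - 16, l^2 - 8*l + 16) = l - 4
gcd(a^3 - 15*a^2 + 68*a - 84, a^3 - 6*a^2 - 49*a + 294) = a^2 - 13*a + 42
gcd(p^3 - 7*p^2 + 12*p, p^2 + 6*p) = p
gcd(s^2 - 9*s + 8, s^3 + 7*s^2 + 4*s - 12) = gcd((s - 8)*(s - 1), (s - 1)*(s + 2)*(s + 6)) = s - 1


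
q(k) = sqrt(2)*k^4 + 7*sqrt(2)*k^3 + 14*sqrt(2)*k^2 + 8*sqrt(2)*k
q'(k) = 4*sqrt(2)*k^3 + 21*sqrt(2)*k^2 + 28*sqrt(2)*k + 8*sqrt(2)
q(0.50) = 11.93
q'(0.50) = 39.24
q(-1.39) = 1.22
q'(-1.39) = -1.54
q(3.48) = 903.76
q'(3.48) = 747.18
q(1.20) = 62.13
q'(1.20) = 111.37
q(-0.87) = -0.57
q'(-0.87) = -4.38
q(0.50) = 11.93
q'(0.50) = 39.24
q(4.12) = 1482.48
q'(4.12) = 1074.18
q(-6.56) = 602.14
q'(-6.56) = -567.35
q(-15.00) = 42468.83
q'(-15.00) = -12992.38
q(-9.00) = 3563.82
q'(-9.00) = -2063.34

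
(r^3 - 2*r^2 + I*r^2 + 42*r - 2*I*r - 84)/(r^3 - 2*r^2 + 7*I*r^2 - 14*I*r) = (r - 6*I)/r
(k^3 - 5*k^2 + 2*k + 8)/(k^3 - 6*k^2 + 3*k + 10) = (k - 4)/(k - 5)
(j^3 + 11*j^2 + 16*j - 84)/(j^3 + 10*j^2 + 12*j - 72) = (j + 7)/(j + 6)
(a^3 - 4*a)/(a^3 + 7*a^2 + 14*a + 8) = a*(a - 2)/(a^2 + 5*a + 4)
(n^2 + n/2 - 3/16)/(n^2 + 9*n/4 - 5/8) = (4*n + 3)/(2*(2*n + 5))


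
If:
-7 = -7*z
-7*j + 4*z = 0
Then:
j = 4/7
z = 1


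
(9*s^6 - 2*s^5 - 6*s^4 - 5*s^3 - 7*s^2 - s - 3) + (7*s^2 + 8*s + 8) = 9*s^6 - 2*s^5 - 6*s^4 - 5*s^3 + 7*s + 5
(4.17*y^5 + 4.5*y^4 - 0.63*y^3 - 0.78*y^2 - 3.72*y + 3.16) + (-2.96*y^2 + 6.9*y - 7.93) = 4.17*y^5 + 4.5*y^4 - 0.63*y^3 - 3.74*y^2 + 3.18*y - 4.77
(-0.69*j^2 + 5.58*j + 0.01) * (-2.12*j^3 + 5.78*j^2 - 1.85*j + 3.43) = 1.4628*j^5 - 15.8178*j^4 + 33.5077*j^3 - 12.6319*j^2 + 19.1209*j + 0.0343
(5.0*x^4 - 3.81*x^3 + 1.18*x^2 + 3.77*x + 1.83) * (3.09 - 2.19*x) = -10.95*x^5 + 23.7939*x^4 - 14.3571*x^3 - 4.6101*x^2 + 7.6416*x + 5.6547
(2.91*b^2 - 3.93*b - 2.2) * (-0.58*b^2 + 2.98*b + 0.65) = -1.6878*b^4 + 10.9512*b^3 - 8.5439*b^2 - 9.1105*b - 1.43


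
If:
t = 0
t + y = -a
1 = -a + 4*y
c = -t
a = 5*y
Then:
No Solution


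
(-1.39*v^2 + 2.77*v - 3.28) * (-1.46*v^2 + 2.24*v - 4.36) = 2.0294*v^4 - 7.1578*v^3 + 17.054*v^2 - 19.4244*v + 14.3008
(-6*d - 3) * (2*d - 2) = -12*d^2 + 6*d + 6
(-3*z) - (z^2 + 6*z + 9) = -z^2 - 9*z - 9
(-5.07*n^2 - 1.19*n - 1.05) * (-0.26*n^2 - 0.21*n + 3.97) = 1.3182*n^4 + 1.3741*n^3 - 19.605*n^2 - 4.5038*n - 4.1685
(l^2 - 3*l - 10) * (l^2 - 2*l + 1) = l^4 - 5*l^3 - 3*l^2 + 17*l - 10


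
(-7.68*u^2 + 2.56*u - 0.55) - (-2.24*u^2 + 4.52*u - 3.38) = -5.44*u^2 - 1.96*u + 2.83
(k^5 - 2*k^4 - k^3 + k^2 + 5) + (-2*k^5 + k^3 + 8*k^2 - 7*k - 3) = -k^5 - 2*k^4 + 9*k^2 - 7*k + 2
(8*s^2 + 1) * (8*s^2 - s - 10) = 64*s^4 - 8*s^3 - 72*s^2 - s - 10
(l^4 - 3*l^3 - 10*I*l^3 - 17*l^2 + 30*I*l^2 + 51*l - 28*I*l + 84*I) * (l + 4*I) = l^5 - 3*l^4 - 6*I*l^4 + 23*l^3 + 18*I*l^3 - 69*l^2 - 96*I*l^2 + 112*l + 288*I*l - 336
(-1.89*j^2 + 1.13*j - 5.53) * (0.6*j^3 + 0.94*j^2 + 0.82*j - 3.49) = -1.134*j^5 - 1.0986*j^4 - 3.8056*j^3 + 2.3245*j^2 - 8.4783*j + 19.2997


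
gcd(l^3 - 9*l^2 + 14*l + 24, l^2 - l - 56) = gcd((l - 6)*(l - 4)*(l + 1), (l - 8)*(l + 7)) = 1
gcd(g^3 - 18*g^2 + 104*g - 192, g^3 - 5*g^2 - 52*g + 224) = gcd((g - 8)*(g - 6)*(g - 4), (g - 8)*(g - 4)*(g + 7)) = g^2 - 12*g + 32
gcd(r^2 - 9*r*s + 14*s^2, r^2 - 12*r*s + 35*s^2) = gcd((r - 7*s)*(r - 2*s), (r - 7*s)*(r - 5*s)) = r - 7*s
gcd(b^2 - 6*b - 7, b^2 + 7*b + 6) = b + 1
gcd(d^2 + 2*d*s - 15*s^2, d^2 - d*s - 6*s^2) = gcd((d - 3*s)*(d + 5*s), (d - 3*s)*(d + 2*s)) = -d + 3*s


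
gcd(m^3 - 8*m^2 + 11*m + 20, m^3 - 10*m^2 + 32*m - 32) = m - 4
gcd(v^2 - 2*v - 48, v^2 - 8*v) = v - 8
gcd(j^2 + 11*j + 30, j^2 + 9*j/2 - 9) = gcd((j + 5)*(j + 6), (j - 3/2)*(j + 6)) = j + 6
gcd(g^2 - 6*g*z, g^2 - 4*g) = g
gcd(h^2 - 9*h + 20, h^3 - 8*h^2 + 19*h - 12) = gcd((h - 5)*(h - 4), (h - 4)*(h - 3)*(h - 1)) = h - 4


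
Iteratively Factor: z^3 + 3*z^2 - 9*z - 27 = (z - 3)*(z^2 + 6*z + 9) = (z - 3)*(z + 3)*(z + 3)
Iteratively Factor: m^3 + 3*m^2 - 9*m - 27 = (m - 3)*(m^2 + 6*m + 9) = (m - 3)*(m + 3)*(m + 3)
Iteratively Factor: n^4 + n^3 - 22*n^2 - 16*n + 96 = (n - 4)*(n^3 + 5*n^2 - 2*n - 24) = (n - 4)*(n - 2)*(n^2 + 7*n + 12) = (n - 4)*(n - 2)*(n + 3)*(n + 4)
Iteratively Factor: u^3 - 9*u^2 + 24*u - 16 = (u - 4)*(u^2 - 5*u + 4) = (u - 4)^2*(u - 1)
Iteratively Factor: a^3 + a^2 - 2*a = (a)*(a^2 + a - 2) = a*(a + 2)*(a - 1)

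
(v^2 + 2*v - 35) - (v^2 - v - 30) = 3*v - 5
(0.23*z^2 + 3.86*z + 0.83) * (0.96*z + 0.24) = 0.2208*z^3 + 3.7608*z^2 + 1.7232*z + 0.1992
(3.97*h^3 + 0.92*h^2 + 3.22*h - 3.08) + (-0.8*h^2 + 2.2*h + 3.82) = 3.97*h^3 + 0.12*h^2 + 5.42*h + 0.74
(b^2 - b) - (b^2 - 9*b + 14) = 8*b - 14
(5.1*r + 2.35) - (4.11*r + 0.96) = 0.989999999999999*r + 1.39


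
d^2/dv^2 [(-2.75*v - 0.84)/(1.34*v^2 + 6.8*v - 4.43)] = (-(2.68*v + 6.8)*(2.75*v + 0.84)*(5.36*v + 13.6) + (22.11*v + 39.6512)*(1.34*v^2 + 6.8*v - 4.43))/(1.34*v^2 + 6.8*v - 4.43)^3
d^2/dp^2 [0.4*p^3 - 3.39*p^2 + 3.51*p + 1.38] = 2.4*p - 6.78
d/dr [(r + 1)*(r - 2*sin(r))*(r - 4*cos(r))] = (r + 1)*(r - 2*sin(r))*(4*sin(r) + 1) - (r + 1)*(r - 4*cos(r))*(2*cos(r) - 1) + (r - 2*sin(r))*(r - 4*cos(r))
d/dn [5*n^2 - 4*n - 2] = 10*n - 4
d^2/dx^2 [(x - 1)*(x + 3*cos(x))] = (3 - 3*x)*cos(x) - 6*sin(x) + 2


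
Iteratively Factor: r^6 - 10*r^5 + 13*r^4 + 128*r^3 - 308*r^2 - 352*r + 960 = (r - 2)*(r^5 - 8*r^4 - 3*r^3 + 122*r^2 - 64*r - 480) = (r - 5)*(r - 2)*(r^4 - 3*r^3 - 18*r^2 + 32*r + 96) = (r - 5)*(r - 4)*(r - 2)*(r^3 + r^2 - 14*r - 24) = (r - 5)*(r - 4)*(r - 2)*(r + 3)*(r^2 - 2*r - 8) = (r - 5)*(r - 4)*(r - 2)*(r + 2)*(r + 3)*(r - 4)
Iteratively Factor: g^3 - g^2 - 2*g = (g)*(g^2 - g - 2) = g*(g + 1)*(g - 2)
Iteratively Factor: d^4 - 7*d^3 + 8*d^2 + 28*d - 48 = (d + 2)*(d^3 - 9*d^2 + 26*d - 24) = (d - 3)*(d + 2)*(d^2 - 6*d + 8) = (d - 3)*(d - 2)*(d + 2)*(d - 4)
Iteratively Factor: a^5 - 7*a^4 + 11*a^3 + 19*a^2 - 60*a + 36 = (a - 3)*(a^4 - 4*a^3 - a^2 + 16*a - 12) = (a - 3)^2*(a^3 - a^2 - 4*a + 4) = (a - 3)^2*(a + 2)*(a^2 - 3*a + 2) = (a - 3)^2*(a - 1)*(a + 2)*(a - 2)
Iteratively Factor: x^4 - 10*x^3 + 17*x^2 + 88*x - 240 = (x - 4)*(x^3 - 6*x^2 - 7*x + 60) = (x - 4)^2*(x^2 - 2*x - 15) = (x - 5)*(x - 4)^2*(x + 3)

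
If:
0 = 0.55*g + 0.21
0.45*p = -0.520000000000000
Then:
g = -0.38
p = -1.16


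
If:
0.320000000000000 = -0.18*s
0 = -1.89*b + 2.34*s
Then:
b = -2.20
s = -1.78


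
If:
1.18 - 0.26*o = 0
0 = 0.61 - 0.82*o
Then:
No Solution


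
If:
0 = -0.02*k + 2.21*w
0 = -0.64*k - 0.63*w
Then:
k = 0.00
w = 0.00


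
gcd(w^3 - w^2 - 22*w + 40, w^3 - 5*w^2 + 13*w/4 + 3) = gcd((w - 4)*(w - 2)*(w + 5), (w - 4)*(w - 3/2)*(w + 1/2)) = w - 4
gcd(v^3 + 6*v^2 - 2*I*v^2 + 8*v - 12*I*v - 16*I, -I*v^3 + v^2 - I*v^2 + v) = 1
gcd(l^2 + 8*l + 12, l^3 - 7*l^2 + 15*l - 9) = 1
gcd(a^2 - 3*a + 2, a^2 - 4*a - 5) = 1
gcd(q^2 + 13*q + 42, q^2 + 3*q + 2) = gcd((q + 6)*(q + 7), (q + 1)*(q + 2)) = 1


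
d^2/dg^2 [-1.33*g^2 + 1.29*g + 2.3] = -2.66000000000000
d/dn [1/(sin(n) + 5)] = -cos(n)/(sin(n) + 5)^2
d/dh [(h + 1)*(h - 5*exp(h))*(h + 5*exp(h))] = 3*h^2 - 50*h*exp(2*h) + 2*h - 75*exp(2*h)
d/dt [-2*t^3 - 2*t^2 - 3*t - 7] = -6*t^2 - 4*t - 3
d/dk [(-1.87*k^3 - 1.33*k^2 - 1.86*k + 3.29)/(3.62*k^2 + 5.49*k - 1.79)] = (-6.7694*k^4 - 20.5326*k^3 + 9.4734*k^2 - 19.0582*k - 14.7327)/(13.1044*k^4 + 39.7476*k^3 + 17.1805*k^2 - 19.6542*k + 3.2041)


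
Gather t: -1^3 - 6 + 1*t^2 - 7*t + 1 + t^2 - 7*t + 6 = 2*t^2 - 14*t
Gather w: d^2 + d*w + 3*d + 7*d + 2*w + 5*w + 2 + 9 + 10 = d^2 + 10*d + w*(d + 7) + 21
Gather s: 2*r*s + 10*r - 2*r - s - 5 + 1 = 8*r + s*(2*r - 1) - 4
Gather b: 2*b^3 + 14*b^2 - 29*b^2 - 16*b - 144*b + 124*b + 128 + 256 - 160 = 2*b^3 - 15*b^2 - 36*b + 224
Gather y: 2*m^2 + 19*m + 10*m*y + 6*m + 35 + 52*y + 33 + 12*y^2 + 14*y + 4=2*m^2 + 25*m + 12*y^2 + y*(10*m + 66) + 72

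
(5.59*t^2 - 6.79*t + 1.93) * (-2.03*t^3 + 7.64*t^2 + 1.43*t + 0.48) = -11.3477*t^5 + 56.4913*t^4 - 47.7998*t^3 + 7.7187*t^2 - 0.4993*t + 0.9264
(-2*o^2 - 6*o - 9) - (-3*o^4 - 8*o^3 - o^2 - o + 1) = 3*o^4 + 8*o^3 - o^2 - 5*o - 10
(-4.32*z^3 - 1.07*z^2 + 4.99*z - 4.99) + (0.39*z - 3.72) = -4.32*z^3 - 1.07*z^2 + 5.38*z - 8.71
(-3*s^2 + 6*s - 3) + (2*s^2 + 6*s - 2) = -s^2 + 12*s - 5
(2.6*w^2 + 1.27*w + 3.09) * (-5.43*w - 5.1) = -14.118*w^3 - 20.1561*w^2 - 23.2557*w - 15.759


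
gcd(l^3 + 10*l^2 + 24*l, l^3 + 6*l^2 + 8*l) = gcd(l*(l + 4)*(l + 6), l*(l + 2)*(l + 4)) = l^2 + 4*l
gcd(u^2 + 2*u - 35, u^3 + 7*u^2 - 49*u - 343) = u + 7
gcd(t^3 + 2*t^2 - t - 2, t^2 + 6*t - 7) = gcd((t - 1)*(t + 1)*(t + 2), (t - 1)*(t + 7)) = t - 1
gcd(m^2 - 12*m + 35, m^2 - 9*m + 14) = m - 7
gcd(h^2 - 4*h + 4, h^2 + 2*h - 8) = h - 2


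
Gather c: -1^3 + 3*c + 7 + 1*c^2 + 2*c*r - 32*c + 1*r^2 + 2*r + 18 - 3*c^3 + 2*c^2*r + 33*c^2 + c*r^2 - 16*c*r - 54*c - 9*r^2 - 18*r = -3*c^3 + c^2*(2*r + 34) + c*(r^2 - 14*r - 83) - 8*r^2 - 16*r + 24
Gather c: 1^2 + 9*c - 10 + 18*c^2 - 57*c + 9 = 18*c^2 - 48*c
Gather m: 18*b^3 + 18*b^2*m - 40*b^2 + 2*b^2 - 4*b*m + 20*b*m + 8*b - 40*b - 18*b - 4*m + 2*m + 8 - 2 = 18*b^3 - 38*b^2 - 50*b + m*(18*b^2 + 16*b - 2) + 6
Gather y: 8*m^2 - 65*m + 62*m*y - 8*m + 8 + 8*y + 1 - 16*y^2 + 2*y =8*m^2 - 73*m - 16*y^2 + y*(62*m + 10) + 9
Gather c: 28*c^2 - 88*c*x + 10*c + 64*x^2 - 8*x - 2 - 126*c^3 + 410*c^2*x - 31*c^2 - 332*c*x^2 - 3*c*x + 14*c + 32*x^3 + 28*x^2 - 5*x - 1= -126*c^3 + c^2*(410*x - 3) + c*(-332*x^2 - 91*x + 24) + 32*x^3 + 92*x^2 - 13*x - 3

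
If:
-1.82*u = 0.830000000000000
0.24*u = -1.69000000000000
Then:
No Solution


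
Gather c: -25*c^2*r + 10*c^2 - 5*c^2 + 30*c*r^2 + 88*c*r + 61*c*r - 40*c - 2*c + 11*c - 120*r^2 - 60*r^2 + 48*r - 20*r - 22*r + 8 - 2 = c^2*(5 - 25*r) + c*(30*r^2 + 149*r - 31) - 180*r^2 + 6*r + 6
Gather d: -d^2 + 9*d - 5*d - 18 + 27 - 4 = -d^2 + 4*d + 5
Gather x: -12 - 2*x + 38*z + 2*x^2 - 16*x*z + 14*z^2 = 2*x^2 + x*(-16*z - 2) + 14*z^2 + 38*z - 12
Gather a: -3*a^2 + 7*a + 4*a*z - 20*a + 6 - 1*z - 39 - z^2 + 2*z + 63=-3*a^2 + a*(4*z - 13) - z^2 + z + 30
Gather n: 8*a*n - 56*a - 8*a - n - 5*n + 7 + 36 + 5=-64*a + n*(8*a - 6) + 48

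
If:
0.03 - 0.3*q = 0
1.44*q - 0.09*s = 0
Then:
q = 0.10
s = 1.60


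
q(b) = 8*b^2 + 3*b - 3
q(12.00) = 1185.00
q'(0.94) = 18.04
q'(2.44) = 42.04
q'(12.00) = 195.00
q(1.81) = 28.64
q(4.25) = 154.25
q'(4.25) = 71.00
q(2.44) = 51.95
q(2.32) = 47.02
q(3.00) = 78.00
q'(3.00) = 51.00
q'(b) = 16*b + 3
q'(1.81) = 31.96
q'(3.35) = 56.60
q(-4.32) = 133.34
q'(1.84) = 32.44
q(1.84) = 29.60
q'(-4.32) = -66.12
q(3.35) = 96.83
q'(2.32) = 40.12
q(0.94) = 6.89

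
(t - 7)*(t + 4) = t^2 - 3*t - 28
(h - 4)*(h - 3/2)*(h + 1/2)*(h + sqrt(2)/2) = h^4 - 5*h^3 + sqrt(2)*h^3/2 - 5*sqrt(2)*h^2/2 + 13*h^2/4 + 13*sqrt(2)*h/8 + 3*h + 3*sqrt(2)/2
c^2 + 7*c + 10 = (c + 2)*(c + 5)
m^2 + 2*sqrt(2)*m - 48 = (m - 4*sqrt(2))*(m + 6*sqrt(2))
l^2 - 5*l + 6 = (l - 3)*(l - 2)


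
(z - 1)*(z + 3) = z^2 + 2*z - 3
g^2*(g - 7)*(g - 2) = g^4 - 9*g^3 + 14*g^2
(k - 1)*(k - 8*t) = k^2 - 8*k*t - k + 8*t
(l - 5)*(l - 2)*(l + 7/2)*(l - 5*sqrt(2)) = l^4 - 5*sqrt(2)*l^3 - 7*l^3/2 - 29*l^2/2 + 35*sqrt(2)*l^2/2 + 35*l + 145*sqrt(2)*l/2 - 175*sqrt(2)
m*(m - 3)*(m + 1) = m^3 - 2*m^2 - 3*m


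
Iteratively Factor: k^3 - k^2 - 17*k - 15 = (k + 3)*(k^2 - 4*k - 5) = (k - 5)*(k + 3)*(k + 1)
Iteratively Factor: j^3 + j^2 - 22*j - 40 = (j - 5)*(j^2 + 6*j + 8) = (j - 5)*(j + 2)*(j + 4)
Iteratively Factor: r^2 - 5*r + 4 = (r - 1)*(r - 4)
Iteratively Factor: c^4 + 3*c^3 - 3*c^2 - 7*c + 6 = (c + 2)*(c^3 + c^2 - 5*c + 3) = (c - 1)*(c + 2)*(c^2 + 2*c - 3) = (c - 1)^2*(c + 2)*(c + 3)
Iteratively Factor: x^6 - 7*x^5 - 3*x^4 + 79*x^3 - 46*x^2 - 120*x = (x - 2)*(x^5 - 5*x^4 - 13*x^3 + 53*x^2 + 60*x) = (x - 5)*(x - 2)*(x^4 - 13*x^2 - 12*x) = (x - 5)*(x - 2)*(x + 3)*(x^3 - 3*x^2 - 4*x) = x*(x - 5)*(x - 2)*(x + 3)*(x^2 - 3*x - 4) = x*(x - 5)*(x - 2)*(x + 1)*(x + 3)*(x - 4)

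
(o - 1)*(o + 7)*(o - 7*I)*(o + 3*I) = o^4 + 6*o^3 - 4*I*o^3 + 14*o^2 - 24*I*o^2 + 126*o + 28*I*o - 147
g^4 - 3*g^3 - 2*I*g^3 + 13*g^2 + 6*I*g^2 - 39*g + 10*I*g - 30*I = (g - 3)*(g - 5*I)*(g + I)*(g + 2*I)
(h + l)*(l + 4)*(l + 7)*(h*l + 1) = h^2*l^3 + 11*h^2*l^2 + 28*h^2*l + h*l^4 + 11*h*l^3 + 29*h*l^2 + 11*h*l + 28*h + l^3 + 11*l^2 + 28*l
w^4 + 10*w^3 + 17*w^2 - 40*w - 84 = (w - 2)*(w + 2)*(w + 3)*(w + 7)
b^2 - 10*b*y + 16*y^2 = (b - 8*y)*(b - 2*y)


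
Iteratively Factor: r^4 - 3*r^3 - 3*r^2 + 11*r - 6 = (r - 1)*(r^3 - 2*r^2 - 5*r + 6) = (r - 1)^2*(r^2 - r - 6) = (r - 3)*(r - 1)^2*(r + 2)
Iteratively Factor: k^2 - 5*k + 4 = (k - 1)*(k - 4)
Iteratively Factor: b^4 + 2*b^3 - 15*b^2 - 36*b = (b + 3)*(b^3 - b^2 - 12*b) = (b + 3)^2*(b^2 - 4*b) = (b - 4)*(b + 3)^2*(b)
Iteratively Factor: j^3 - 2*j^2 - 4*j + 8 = (j + 2)*(j^2 - 4*j + 4) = (j - 2)*(j + 2)*(j - 2)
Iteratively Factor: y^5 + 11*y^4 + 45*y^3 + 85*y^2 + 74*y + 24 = (y + 1)*(y^4 + 10*y^3 + 35*y^2 + 50*y + 24) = (y + 1)*(y + 4)*(y^3 + 6*y^2 + 11*y + 6) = (y + 1)*(y + 3)*(y + 4)*(y^2 + 3*y + 2) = (y + 1)*(y + 2)*(y + 3)*(y + 4)*(y + 1)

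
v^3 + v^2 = v^2*(v + 1)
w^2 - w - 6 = (w - 3)*(w + 2)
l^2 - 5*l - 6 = (l - 6)*(l + 1)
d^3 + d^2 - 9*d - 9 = (d - 3)*(d + 1)*(d + 3)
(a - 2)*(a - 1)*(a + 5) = a^3 + 2*a^2 - 13*a + 10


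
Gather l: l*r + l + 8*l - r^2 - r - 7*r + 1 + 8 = l*(r + 9) - r^2 - 8*r + 9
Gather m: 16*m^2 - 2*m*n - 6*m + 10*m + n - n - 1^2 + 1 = 16*m^2 + m*(4 - 2*n)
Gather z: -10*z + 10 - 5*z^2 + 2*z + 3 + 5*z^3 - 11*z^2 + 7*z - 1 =5*z^3 - 16*z^2 - z + 12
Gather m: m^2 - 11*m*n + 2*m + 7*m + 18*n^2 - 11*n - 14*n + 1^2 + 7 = m^2 + m*(9 - 11*n) + 18*n^2 - 25*n + 8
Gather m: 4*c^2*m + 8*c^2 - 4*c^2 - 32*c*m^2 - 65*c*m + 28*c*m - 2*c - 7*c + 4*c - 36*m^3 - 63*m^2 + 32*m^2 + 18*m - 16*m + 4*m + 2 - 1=4*c^2 - 5*c - 36*m^3 + m^2*(-32*c - 31) + m*(4*c^2 - 37*c + 6) + 1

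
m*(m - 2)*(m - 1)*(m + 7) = m^4 + 4*m^3 - 19*m^2 + 14*m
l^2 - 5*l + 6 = (l - 3)*(l - 2)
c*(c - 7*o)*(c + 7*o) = c^3 - 49*c*o^2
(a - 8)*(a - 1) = a^2 - 9*a + 8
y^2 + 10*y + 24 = (y + 4)*(y + 6)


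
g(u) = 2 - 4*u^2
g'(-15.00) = 120.00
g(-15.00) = -898.00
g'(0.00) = 0.00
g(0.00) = 2.00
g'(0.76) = -6.08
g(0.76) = -0.31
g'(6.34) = -50.72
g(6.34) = -158.78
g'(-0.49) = 3.92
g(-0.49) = 1.04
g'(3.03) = -24.24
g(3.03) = -34.72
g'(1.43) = -11.44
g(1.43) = -6.18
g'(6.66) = -53.28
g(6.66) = -175.42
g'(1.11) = -8.88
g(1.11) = -2.93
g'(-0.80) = 6.40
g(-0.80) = -0.56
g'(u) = -8*u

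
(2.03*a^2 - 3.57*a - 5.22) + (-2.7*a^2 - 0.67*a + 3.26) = -0.67*a^2 - 4.24*a - 1.96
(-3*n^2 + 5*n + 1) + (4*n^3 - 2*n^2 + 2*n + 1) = 4*n^3 - 5*n^2 + 7*n + 2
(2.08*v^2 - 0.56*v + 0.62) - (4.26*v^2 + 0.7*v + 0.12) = -2.18*v^2 - 1.26*v + 0.5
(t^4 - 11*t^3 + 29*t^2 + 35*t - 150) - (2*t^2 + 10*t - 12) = t^4 - 11*t^3 + 27*t^2 + 25*t - 138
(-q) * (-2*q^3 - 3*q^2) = 2*q^4 + 3*q^3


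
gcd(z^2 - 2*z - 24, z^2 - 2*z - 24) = z^2 - 2*z - 24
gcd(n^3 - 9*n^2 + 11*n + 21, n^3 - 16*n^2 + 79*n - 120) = n - 3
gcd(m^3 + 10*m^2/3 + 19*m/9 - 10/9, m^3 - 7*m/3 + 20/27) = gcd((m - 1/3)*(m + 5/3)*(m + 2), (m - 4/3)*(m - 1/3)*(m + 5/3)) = m^2 + 4*m/3 - 5/9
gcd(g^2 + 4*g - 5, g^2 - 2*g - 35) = g + 5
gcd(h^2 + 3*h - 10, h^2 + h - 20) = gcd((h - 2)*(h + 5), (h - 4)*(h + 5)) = h + 5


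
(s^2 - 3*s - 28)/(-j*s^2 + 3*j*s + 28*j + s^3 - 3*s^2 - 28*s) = 1/(-j + s)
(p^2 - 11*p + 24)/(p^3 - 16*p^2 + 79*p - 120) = 1/(p - 5)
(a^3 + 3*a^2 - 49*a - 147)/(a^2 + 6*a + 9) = (a^2 - 49)/(a + 3)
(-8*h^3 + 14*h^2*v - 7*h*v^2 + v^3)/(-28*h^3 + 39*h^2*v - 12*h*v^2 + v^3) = (-2*h + v)/(-7*h + v)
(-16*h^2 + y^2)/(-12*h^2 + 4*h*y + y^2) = (-16*h^2 + y^2)/(-12*h^2 + 4*h*y + y^2)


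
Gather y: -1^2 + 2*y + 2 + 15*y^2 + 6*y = 15*y^2 + 8*y + 1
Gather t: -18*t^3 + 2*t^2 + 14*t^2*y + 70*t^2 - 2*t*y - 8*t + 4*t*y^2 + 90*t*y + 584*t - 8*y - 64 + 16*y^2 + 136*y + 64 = -18*t^3 + t^2*(14*y + 72) + t*(4*y^2 + 88*y + 576) + 16*y^2 + 128*y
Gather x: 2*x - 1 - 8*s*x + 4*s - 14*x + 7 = 4*s + x*(-8*s - 12) + 6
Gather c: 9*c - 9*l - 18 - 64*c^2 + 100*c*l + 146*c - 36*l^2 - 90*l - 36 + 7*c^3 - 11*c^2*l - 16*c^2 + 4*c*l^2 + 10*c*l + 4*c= 7*c^3 + c^2*(-11*l - 80) + c*(4*l^2 + 110*l + 159) - 36*l^2 - 99*l - 54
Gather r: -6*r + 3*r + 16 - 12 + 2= 6 - 3*r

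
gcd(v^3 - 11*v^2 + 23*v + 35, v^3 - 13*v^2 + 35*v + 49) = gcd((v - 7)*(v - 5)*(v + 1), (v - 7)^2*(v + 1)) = v^2 - 6*v - 7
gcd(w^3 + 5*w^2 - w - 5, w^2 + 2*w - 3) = w - 1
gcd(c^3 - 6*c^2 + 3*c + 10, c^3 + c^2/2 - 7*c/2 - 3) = c^2 - c - 2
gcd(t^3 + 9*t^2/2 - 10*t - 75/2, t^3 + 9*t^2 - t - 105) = t^2 + 2*t - 15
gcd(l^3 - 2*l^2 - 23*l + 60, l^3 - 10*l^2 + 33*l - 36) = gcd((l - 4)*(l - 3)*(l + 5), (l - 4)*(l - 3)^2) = l^2 - 7*l + 12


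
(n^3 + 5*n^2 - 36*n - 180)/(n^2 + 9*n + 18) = (n^2 - n - 30)/(n + 3)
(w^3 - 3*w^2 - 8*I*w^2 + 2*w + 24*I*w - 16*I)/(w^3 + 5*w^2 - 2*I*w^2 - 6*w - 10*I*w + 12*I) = (w^2 + w*(-2 - 8*I) + 16*I)/(w^2 + w*(6 - 2*I) - 12*I)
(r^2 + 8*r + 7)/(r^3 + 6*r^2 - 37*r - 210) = (r + 1)/(r^2 - r - 30)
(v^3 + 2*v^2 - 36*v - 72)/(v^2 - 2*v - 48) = (v^2 - 4*v - 12)/(v - 8)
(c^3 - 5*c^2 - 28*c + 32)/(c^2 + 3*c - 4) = c - 8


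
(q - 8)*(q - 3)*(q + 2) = q^3 - 9*q^2 + 2*q + 48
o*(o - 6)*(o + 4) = o^3 - 2*o^2 - 24*o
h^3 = h^3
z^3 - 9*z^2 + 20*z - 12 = (z - 6)*(z - 2)*(z - 1)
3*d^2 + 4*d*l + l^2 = (d + l)*(3*d + l)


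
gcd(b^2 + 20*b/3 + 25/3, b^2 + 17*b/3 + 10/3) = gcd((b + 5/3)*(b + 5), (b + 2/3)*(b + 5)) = b + 5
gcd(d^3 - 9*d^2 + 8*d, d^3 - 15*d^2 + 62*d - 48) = d^2 - 9*d + 8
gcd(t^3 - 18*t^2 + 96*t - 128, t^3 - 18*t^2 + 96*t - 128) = t^3 - 18*t^2 + 96*t - 128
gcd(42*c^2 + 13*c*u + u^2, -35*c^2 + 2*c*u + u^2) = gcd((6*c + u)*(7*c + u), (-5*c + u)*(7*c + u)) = 7*c + u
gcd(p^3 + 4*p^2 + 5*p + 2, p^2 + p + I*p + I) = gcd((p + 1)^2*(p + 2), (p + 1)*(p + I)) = p + 1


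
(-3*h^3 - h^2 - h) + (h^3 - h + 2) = -2*h^3 - h^2 - 2*h + 2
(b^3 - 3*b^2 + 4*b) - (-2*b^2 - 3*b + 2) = b^3 - b^2 + 7*b - 2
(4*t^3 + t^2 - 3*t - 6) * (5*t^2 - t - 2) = 20*t^5 + t^4 - 24*t^3 - 29*t^2 + 12*t + 12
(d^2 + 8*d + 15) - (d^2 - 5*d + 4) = 13*d + 11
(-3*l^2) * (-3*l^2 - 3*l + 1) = 9*l^4 + 9*l^3 - 3*l^2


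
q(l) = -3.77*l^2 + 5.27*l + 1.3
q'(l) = 5.27 - 7.54*l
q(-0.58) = -3.02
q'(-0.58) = 9.64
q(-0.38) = -1.25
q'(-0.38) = 8.14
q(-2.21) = -28.76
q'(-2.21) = 21.93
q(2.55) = -9.78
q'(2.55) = -13.96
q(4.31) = -46.02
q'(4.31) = -27.23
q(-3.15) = -52.71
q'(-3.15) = 29.02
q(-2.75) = -41.70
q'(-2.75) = 26.00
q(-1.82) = -20.78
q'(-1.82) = 18.99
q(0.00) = 1.30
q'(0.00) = 5.27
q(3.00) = -16.82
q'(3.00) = -17.35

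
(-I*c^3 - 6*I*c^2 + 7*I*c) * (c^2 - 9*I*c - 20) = -I*c^5 - 9*c^4 - 6*I*c^4 - 54*c^3 + 27*I*c^3 + 63*c^2 + 120*I*c^2 - 140*I*c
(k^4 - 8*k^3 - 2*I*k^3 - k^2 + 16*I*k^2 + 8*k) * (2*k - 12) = 2*k^5 - 28*k^4 - 4*I*k^4 + 94*k^3 + 56*I*k^3 + 28*k^2 - 192*I*k^2 - 96*k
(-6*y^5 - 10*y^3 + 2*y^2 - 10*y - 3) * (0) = 0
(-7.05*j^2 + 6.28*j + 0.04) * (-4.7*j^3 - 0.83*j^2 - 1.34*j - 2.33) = 33.135*j^5 - 23.6645*j^4 + 4.0466*j^3 + 7.9781*j^2 - 14.686*j - 0.0932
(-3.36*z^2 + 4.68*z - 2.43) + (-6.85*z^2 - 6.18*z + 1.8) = -10.21*z^2 - 1.5*z - 0.63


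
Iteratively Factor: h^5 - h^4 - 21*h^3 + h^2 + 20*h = (h + 1)*(h^4 - 2*h^3 - 19*h^2 + 20*h) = h*(h + 1)*(h^3 - 2*h^2 - 19*h + 20) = h*(h + 1)*(h + 4)*(h^2 - 6*h + 5) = h*(h - 5)*(h + 1)*(h + 4)*(h - 1)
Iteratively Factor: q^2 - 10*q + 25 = (q - 5)*(q - 5)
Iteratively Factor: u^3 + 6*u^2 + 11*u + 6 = (u + 1)*(u^2 + 5*u + 6) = (u + 1)*(u + 2)*(u + 3)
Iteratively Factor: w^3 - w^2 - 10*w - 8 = (w - 4)*(w^2 + 3*w + 2) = (w - 4)*(w + 1)*(w + 2)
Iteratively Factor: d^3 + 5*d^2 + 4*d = (d + 4)*(d^2 + d) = d*(d + 4)*(d + 1)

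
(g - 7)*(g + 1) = g^2 - 6*g - 7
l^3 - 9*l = l*(l - 3)*(l + 3)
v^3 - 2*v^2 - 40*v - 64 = (v - 8)*(v + 2)*(v + 4)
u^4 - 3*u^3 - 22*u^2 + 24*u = u*(u - 6)*(u - 1)*(u + 4)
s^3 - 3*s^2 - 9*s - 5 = (s - 5)*(s + 1)^2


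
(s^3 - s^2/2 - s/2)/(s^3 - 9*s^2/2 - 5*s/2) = (s - 1)/(s - 5)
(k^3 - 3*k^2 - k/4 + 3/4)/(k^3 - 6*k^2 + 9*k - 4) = (4*k^3 - 12*k^2 - k + 3)/(4*(k^3 - 6*k^2 + 9*k - 4))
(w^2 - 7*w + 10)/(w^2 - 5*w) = (w - 2)/w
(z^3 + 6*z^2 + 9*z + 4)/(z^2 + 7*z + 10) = (z^3 + 6*z^2 + 9*z + 4)/(z^2 + 7*z + 10)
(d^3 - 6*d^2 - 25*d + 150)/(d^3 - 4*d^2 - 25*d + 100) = (d - 6)/(d - 4)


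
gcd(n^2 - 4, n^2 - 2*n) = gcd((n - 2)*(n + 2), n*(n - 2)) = n - 2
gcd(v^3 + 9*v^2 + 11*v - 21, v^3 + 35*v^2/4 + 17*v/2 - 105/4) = v^2 + 10*v + 21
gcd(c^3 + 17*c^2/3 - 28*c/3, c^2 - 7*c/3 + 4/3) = c - 4/3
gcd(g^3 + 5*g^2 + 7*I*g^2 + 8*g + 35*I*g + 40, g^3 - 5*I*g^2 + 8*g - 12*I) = g - I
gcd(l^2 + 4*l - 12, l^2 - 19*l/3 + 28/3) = 1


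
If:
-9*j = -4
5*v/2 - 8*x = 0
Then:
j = 4/9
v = 16*x/5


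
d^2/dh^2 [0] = 0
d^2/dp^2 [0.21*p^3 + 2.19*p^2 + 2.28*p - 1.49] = 1.26*p + 4.38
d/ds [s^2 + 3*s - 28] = 2*s + 3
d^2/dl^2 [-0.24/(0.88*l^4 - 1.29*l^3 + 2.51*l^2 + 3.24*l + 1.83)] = ((2.5344*l^2 - 1.8576*l + 1.2048)*(0.88*l^4 - 1.29*l^3 + 2.51*l^2 + 3.24*l + 1.83) - 0.24*(3.52*l^3 - 3.87*l^2 + 5.02*l + 3.24)*(7.04*l^3 - 7.74*l^2 + 10.04*l + 6.48))/(0.88*l^4 - 1.29*l^3 + 2.51*l^2 + 3.24*l + 1.83)^3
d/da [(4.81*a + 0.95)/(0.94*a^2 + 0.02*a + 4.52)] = (-4.5214*a^2 - 1.786*a + 21.7222)/(0.8836*a^4 + 0.0376*a^3 + 8.498*a^2 + 0.1808*a + 20.4304)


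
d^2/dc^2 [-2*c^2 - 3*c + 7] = -4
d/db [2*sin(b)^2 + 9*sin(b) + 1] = (4*sin(b) + 9)*cos(b)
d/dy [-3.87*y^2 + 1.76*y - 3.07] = 1.76 - 7.74*y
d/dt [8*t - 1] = 8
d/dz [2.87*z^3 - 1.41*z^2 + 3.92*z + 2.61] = 8.61*z^2 - 2.82*z + 3.92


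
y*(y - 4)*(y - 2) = y^3 - 6*y^2 + 8*y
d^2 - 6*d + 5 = (d - 5)*(d - 1)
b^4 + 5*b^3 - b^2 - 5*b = b*(b - 1)*(b + 1)*(b + 5)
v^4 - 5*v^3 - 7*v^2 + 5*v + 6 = (v - 6)*(v - 1)*(v + 1)^2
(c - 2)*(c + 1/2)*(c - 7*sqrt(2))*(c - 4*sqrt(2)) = c^4 - 11*sqrt(2)*c^3 - 3*c^3/2 + 33*sqrt(2)*c^2/2 + 55*c^2 - 84*c + 11*sqrt(2)*c - 56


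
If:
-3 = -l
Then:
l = 3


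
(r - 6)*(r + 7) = r^2 + r - 42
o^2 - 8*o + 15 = (o - 5)*(o - 3)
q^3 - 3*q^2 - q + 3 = (q - 3)*(q - 1)*(q + 1)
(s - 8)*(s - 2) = s^2 - 10*s + 16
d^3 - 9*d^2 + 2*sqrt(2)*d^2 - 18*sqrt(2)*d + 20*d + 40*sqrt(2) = (d - 5)*(d - 4)*(d + 2*sqrt(2))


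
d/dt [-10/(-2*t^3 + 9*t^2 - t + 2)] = 10*(-6*t^2 + 18*t - 1)/(2*t^3 - 9*t^2 + t - 2)^2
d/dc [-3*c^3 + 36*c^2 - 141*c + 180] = -9*c^2 + 72*c - 141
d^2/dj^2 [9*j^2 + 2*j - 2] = 18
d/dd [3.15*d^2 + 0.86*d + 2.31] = 6.3*d + 0.86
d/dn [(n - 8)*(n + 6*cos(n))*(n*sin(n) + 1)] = (8 - n)*(n*sin(n) + 1)*(6*sin(n) - 1) + (n - 8)*(n + 6*cos(n))*(n*cos(n) + sin(n)) + (n + 6*cos(n))*(n*sin(n) + 1)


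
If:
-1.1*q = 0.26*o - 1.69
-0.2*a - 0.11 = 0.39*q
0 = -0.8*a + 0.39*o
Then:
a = -65.01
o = -133.35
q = 33.06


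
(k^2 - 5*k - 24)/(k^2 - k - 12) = (k - 8)/(k - 4)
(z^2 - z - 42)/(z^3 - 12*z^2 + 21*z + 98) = (z + 6)/(z^2 - 5*z - 14)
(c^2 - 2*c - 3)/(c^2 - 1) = (c - 3)/(c - 1)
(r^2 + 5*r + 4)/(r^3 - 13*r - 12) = (r + 4)/(r^2 - r - 12)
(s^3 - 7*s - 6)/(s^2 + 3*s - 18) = (s^2 + 3*s + 2)/(s + 6)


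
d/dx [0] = 0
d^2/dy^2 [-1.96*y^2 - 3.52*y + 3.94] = -3.92000000000000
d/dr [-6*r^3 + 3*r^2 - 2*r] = -18*r^2 + 6*r - 2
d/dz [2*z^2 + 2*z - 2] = 4*z + 2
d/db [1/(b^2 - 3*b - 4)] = (3 - 2*b)/(-b^2 + 3*b + 4)^2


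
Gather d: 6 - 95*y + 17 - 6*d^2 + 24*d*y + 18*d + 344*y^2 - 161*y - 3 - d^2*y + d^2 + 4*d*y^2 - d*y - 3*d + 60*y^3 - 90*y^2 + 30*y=d^2*(-y - 5) + d*(4*y^2 + 23*y + 15) + 60*y^3 + 254*y^2 - 226*y + 20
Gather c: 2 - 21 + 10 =-9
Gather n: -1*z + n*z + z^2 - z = n*z + z^2 - 2*z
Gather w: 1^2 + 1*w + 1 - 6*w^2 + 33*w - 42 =-6*w^2 + 34*w - 40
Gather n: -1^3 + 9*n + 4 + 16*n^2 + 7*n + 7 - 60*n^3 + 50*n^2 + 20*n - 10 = -60*n^3 + 66*n^2 + 36*n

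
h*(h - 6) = h^2 - 6*h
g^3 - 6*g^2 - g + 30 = (g - 5)*(g - 3)*(g + 2)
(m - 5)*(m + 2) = m^2 - 3*m - 10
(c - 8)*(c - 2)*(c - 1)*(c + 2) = c^4 - 9*c^3 + 4*c^2 + 36*c - 32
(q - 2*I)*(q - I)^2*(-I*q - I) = -I*q^4 - 4*q^3 - I*q^3 - 4*q^2 + 5*I*q^2 + 2*q + 5*I*q + 2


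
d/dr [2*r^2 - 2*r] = 4*r - 2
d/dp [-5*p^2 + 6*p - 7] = 6 - 10*p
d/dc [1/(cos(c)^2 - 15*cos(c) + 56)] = (2*cos(c) - 15)*sin(c)/(cos(c)^2 - 15*cos(c) + 56)^2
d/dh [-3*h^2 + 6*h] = 6 - 6*h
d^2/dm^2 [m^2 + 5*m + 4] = 2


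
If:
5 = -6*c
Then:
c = -5/6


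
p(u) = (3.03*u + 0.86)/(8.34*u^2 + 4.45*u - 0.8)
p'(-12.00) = -0.00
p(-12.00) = -0.03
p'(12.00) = -0.00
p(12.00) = 0.03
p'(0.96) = -0.35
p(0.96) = 0.34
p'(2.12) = -0.07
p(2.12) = 0.16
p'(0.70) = -0.70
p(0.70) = 0.47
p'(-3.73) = -0.03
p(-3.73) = -0.11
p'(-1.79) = -0.19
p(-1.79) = -0.25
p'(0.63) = -0.90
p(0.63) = 0.52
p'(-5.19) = -0.02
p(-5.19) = -0.07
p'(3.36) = -0.03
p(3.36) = 0.10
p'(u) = (-16.68*u - 4.45)*(3.03*u + 0.86)/(8.34*u^2 + 4.45*u - 0.8)^2 + 3.03/(8.34*u^2 + 4.45*u - 0.8)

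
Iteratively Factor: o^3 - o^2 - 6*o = (o + 2)*(o^2 - 3*o) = o*(o + 2)*(o - 3)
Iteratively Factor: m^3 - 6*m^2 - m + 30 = (m - 3)*(m^2 - 3*m - 10) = (m - 3)*(m + 2)*(m - 5)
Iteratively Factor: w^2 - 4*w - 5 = (w + 1)*(w - 5)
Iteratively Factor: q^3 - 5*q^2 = (q - 5)*(q^2) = q*(q - 5)*(q)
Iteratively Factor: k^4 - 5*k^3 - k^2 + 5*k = (k + 1)*(k^3 - 6*k^2 + 5*k) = k*(k + 1)*(k^2 - 6*k + 5) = k*(k - 5)*(k + 1)*(k - 1)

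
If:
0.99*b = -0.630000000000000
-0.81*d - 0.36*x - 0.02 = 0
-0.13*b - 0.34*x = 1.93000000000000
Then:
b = -0.64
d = 2.39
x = -5.43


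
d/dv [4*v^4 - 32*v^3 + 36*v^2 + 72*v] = 16*v^3 - 96*v^2 + 72*v + 72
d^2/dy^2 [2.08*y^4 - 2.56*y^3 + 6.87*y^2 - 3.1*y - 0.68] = 24.96*y^2 - 15.36*y + 13.74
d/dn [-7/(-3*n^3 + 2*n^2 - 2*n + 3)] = 7*(-9*n^2 + 4*n - 2)/(3*n^3 - 2*n^2 + 2*n - 3)^2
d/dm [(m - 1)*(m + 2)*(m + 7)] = 3*m^2 + 16*m + 5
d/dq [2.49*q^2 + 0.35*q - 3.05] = 4.98*q + 0.35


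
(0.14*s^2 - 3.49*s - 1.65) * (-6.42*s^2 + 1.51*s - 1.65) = -0.8988*s^4 + 22.6172*s^3 + 5.0921*s^2 + 3.267*s + 2.7225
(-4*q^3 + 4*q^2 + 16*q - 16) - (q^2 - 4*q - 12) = -4*q^3 + 3*q^2 + 20*q - 4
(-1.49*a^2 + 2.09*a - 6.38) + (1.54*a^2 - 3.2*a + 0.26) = 0.05*a^2 - 1.11*a - 6.12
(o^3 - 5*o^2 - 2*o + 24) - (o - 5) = o^3 - 5*o^2 - 3*o + 29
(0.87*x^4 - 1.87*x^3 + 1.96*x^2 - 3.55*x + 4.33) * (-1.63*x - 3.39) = -1.4181*x^5 + 0.0987999999999998*x^4 + 3.1445*x^3 - 0.857900000000001*x^2 + 4.9766*x - 14.6787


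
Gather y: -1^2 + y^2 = y^2 - 1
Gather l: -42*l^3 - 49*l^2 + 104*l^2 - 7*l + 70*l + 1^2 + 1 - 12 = -42*l^3 + 55*l^2 + 63*l - 10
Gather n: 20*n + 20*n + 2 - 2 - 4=40*n - 4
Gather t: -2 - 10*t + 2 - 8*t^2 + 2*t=-8*t^2 - 8*t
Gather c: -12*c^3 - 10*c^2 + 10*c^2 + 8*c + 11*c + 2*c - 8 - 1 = -12*c^3 + 21*c - 9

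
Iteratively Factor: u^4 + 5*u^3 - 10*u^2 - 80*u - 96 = (u + 4)*(u^3 + u^2 - 14*u - 24) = (u - 4)*(u + 4)*(u^2 + 5*u + 6) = (u - 4)*(u + 3)*(u + 4)*(u + 2)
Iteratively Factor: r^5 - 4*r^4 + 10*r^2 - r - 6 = (r - 1)*(r^4 - 3*r^3 - 3*r^2 + 7*r + 6) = (r - 1)*(r + 1)*(r^3 - 4*r^2 + r + 6) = (r - 2)*(r - 1)*(r + 1)*(r^2 - 2*r - 3) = (r - 3)*(r - 2)*(r - 1)*(r + 1)*(r + 1)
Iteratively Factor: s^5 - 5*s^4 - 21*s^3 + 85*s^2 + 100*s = (s + 1)*(s^4 - 6*s^3 - 15*s^2 + 100*s) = s*(s + 1)*(s^3 - 6*s^2 - 15*s + 100) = s*(s - 5)*(s + 1)*(s^2 - s - 20) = s*(s - 5)^2*(s + 1)*(s + 4)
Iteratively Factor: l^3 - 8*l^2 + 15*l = (l)*(l^2 - 8*l + 15) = l*(l - 3)*(l - 5)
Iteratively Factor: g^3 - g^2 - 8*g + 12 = (g + 3)*(g^2 - 4*g + 4) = (g - 2)*(g + 3)*(g - 2)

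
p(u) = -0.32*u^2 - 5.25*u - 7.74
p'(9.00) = -11.01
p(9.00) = -80.91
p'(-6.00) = -1.41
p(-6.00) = 12.24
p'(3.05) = -7.20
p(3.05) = -26.73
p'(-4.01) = -2.68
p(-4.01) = 8.17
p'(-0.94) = -4.65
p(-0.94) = -3.09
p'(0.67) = -5.68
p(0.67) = -11.40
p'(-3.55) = -2.98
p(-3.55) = 6.86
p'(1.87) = -6.45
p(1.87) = -18.68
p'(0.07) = -5.29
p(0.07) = -8.11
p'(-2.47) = -3.67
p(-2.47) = 3.28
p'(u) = -0.64*u - 5.25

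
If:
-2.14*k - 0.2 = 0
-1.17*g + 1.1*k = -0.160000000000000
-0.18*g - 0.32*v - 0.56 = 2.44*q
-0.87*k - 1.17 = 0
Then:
No Solution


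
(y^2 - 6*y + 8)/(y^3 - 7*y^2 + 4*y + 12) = (y - 4)/(y^2 - 5*y - 6)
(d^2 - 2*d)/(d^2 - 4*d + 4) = d/(d - 2)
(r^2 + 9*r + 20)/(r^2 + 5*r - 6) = (r^2 + 9*r + 20)/(r^2 + 5*r - 6)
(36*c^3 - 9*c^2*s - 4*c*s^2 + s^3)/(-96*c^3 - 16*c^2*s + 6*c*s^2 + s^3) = (-9*c^2 + s^2)/(24*c^2 + 10*c*s + s^2)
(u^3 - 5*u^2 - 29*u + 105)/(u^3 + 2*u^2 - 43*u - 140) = (u - 3)/(u + 4)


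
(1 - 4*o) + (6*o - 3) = 2*o - 2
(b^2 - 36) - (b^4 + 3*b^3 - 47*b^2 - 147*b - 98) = -b^4 - 3*b^3 + 48*b^2 + 147*b + 62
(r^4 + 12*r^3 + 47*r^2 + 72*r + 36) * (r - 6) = r^5 + 6*r^4 - 25*r^3 - 210*r^2 - 396*r - 216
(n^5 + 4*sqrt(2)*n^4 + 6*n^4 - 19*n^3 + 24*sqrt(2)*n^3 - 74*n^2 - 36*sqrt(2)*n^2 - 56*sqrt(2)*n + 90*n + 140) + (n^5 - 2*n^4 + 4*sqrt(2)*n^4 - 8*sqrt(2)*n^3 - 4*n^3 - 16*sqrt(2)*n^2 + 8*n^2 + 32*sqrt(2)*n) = 2*n^5 + 4*n^4 + 8*sqrt(2)*n^4 - 23*n^3 + 16*sqrt(2)*n^3 - 52*sqrt(2)*n^2 - 66*n^2 - 24*sqrt(2)*n + 90*n + 140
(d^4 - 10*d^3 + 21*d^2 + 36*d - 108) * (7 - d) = -d^5 + 17*d^4 - 91*d^3 + 111*d^2 + 360*d - 756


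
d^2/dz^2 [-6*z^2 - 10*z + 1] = -12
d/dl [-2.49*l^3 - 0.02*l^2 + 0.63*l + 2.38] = -7.47*l^2 - 0.04*l + 0.63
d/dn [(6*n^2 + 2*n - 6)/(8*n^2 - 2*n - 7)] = 2*(-14*n^2 + 6*n - 13)/(64*n^4 - 32*n^3 - 108*n^2 + 28*n + 49)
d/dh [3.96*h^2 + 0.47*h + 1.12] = 7.92*h + 0.47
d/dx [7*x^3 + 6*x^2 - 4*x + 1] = 21*x^2 + 12*x - 4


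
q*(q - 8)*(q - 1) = q^3 - 9*q^2 + 8*q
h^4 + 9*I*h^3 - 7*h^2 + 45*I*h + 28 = (h - I)^2*(h + 4*I)*(h + 7*I)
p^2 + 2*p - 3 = (p - 1)*(p + 3)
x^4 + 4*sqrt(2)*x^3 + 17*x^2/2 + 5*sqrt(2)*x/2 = x*(x + sqrt(2)/2)*(x + sqrt(2))*(x + 5*sqrt(2)/2)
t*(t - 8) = t^2 - 8*t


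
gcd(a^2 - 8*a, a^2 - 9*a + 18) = 1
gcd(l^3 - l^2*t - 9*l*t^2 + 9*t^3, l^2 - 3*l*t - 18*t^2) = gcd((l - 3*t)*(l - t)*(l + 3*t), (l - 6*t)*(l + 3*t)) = l + 3*t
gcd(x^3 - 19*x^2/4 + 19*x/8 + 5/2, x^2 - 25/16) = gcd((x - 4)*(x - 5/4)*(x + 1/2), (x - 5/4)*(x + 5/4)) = x - 5/4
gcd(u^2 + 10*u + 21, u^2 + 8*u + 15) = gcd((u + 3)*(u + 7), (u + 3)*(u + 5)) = u + 3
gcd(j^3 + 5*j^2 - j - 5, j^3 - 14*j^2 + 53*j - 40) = j - 1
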